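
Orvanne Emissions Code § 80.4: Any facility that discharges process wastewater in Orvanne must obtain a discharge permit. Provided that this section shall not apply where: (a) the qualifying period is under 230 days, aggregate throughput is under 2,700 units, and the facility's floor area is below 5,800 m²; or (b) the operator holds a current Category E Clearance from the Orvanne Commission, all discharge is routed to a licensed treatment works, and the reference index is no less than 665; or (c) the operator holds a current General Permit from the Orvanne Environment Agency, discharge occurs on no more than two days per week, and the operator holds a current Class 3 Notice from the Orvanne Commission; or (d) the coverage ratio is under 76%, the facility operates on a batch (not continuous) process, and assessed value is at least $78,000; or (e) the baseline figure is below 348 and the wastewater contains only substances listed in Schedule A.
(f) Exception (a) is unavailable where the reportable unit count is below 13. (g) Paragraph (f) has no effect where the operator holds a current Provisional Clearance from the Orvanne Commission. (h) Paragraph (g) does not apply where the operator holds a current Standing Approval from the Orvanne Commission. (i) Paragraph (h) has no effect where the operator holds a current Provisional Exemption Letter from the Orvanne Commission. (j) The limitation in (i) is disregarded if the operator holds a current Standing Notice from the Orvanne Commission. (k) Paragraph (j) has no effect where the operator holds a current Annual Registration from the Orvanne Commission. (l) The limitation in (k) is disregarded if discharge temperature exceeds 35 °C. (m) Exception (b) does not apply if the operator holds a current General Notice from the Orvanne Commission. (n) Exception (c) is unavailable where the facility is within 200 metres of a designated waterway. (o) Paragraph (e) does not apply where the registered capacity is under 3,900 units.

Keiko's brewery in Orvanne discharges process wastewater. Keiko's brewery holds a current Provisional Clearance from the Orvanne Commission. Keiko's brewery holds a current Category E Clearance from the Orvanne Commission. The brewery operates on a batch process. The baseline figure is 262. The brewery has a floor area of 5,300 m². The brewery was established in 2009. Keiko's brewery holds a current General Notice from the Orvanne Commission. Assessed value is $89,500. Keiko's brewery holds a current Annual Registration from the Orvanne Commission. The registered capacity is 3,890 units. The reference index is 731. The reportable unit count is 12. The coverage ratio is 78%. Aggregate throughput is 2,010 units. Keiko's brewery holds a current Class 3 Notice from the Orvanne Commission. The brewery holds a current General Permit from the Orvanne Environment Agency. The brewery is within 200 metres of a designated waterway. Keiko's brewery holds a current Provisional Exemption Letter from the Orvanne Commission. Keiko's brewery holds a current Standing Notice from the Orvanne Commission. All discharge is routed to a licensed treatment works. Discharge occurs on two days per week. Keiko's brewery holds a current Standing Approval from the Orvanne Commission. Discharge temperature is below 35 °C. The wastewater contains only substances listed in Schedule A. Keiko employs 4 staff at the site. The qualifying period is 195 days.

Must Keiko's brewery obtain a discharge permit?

No — exception (a) applies; Keiko's brewery is not required to obtain a discharge permit.

Exception (a): the qualifying period is 195 days, under the 230 days limit; aggregate throughput is 2,010 units, under the 2,700 units limit; the facility's floor area is 5,300 m², below the 5,800 m² limit — every condition holds. Under paragraphs (f)–(l): (f) operates (the reportable unit count is 12, below the 13 limit), but is set aside by (g): (g) is triggered — a current Provisional Clearance is held. (h) is triggered (a current Standing Approval is held), but is overridden by (i): (i) operates against (h): a current Provisional Exemption Letter is held. (j) would limit (i) — a current Standing Notice is held — but (k) sets (j) aside: (k) operates against (j): a current Annual Registration is held. (l), which would lift (k), is not triggered — discharge temperature is below 35 °C. So (a) applies.
Exception (b): a current Category E Clearance is held; discharge is routed to a licensed treatment works; the reference index is 731, meeting the 665 threshold — every condition holds. But applying paragraph (m): (m) is engaged — a current General Notice is held. Exception (b) does not apply.
All of (c)'s requirements are met (a current General Permit is held; discharge occurs on no more than two days per week; a current Class 3 Notice is held). But applying paragraph (n): (n) operates against (c): the brewery is within 200 m of a designated waterway. Exception (c) does not apply.
Exception (d) does not apply: the coverage ratio is 78%, not under 76%.
Exception (e) is satisfied on its face — the baseline figure is 262, below the 348 limit; the wastewater is Schedule-A-only. Turning to paragraph (o): (o) operates against (e): the registered capacity is 3,890 units, under the 3,900 units limit. So (e) is unavailable.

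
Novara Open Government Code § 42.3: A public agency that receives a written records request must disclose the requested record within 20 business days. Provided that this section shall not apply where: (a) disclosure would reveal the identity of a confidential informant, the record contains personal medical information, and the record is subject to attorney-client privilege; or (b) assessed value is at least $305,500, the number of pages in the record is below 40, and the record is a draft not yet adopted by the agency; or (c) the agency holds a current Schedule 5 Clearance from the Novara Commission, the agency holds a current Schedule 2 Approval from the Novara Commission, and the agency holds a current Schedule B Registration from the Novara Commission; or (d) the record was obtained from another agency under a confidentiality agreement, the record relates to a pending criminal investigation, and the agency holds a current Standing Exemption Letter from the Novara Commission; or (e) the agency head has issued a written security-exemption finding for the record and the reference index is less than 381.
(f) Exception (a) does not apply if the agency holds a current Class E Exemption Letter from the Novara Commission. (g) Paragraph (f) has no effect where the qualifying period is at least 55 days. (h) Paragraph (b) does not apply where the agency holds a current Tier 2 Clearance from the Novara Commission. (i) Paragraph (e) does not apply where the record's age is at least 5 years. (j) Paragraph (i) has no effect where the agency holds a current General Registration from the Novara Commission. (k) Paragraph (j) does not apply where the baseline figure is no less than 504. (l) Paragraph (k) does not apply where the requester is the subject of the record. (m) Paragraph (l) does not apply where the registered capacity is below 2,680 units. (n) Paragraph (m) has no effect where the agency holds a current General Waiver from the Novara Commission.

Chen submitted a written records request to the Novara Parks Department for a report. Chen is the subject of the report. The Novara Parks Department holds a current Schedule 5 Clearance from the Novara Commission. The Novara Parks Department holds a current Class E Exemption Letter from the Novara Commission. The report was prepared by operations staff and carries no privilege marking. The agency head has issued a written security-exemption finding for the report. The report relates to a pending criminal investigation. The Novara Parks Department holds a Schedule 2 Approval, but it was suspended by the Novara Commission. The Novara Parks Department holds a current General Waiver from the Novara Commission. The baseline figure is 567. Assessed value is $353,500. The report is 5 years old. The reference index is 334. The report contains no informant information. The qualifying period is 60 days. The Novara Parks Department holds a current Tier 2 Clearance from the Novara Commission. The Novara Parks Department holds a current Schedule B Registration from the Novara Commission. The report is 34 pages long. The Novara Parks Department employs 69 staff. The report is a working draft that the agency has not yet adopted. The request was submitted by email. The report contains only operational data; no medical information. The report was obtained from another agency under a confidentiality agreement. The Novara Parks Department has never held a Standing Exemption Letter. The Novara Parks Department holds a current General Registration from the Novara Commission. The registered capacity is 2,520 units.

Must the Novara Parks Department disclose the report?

Exception (a) fails — the report contains no informant information.
All of (b)'s requirements are met (assessed value is $353,500, meeting the $305,500 threshold; the number of pages in the record is 34, below the 40 limit; the report is an unadopted draft). But applying paragraph (h): (h) is engaged — a current Tier 2 Clearance is held. (b) is therefore removed.
Exception (c) fails — the Schedule 2 Approval is not current.
Exception (d) requires that the agency holds a current Standing Exemption Letter from the Novara Commission; but no current Standing Exemption Letter is held, so (d) is unavailable.
Exception (e) is satisfied on its face — a written security-exemption finding has been issued; the reference index is 334, less than the 381 limit. As to paragraphs (i)–(n): (i) would limit (e) — the record's age is 5 years, meeting the 5 years threshold — but (j) sets (i) aside: (j) operates against (i): a current General Registration is held. (k) applies (the baseline figure is 567, meeting the 504 threshold), but yields to (l): (l) operates against (k): Chen is the subject of the report. (m) would limit (l) — the registered capacity is 2,520 units, below the 2,680 units limit — but (n) sets (m) aside: (n) operates against (m): a current General Waiver is held. (e) remains available.

No — exception (e) applies; the Novara Parks Department is not required to disclose the report.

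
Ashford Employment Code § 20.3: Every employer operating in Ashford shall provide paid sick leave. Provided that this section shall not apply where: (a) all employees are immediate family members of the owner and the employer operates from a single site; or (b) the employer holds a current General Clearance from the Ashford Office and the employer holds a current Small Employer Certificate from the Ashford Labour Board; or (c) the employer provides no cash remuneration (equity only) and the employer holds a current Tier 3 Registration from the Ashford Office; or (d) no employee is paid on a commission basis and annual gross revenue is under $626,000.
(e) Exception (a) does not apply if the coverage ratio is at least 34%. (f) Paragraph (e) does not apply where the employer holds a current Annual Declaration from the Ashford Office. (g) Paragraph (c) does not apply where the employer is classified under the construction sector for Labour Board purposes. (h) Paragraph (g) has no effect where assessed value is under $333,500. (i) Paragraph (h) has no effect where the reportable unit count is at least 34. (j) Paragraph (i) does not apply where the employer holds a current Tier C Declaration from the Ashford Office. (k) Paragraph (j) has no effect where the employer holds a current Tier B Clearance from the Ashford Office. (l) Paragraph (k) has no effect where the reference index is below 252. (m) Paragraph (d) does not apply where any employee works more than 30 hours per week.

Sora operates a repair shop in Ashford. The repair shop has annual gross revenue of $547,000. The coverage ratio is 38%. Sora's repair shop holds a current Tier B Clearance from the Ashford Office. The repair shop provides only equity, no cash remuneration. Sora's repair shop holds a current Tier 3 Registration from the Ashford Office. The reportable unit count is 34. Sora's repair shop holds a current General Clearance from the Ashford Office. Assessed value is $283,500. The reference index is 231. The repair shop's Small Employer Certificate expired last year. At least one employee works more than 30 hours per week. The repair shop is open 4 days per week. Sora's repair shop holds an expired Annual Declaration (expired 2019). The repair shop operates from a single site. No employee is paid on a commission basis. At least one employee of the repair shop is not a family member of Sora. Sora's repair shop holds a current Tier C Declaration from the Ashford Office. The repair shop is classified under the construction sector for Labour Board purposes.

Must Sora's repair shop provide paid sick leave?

Exception (a) requires that all employees are immediate family members of the owner; but at least one employee is not a family member, so (a) is unavailable.
Exception (b) does not apply: the Small Employer Certificate has expired.
All of (c)'s requirements are met (remuneration is equity-only; a current Tier 3 Registration is held). Considering the limiting provisions: (g) is triggered (the repair shop is classified under the construction sector), but is displaced by (h): (h) operates against (g): assessed value is $283,500, under the $333,500 limit. (i) is triggered (the reportable unit count is 34, meeting the 34 threshold), but is displaced by (j): (j) is engaged — a current Tier C Declaration is held. (k) would limit (j) — a current Tier B Clearance is held — but (l) sets (k) aside: (l) is triggered — the reference index is 231, below the 252 limit. Exception (c) stands.
Exception (d) is satisfied on its face — no employee is paid on commission; annual gross revenue is $547,000, under the $626,000 limit. But: (m) is engaged — at least one employee exceeds 30 hours/week. Exception (d) does not apply.

No — exception (c) applies; Sora's repair shop is not required to provide paid sick leave.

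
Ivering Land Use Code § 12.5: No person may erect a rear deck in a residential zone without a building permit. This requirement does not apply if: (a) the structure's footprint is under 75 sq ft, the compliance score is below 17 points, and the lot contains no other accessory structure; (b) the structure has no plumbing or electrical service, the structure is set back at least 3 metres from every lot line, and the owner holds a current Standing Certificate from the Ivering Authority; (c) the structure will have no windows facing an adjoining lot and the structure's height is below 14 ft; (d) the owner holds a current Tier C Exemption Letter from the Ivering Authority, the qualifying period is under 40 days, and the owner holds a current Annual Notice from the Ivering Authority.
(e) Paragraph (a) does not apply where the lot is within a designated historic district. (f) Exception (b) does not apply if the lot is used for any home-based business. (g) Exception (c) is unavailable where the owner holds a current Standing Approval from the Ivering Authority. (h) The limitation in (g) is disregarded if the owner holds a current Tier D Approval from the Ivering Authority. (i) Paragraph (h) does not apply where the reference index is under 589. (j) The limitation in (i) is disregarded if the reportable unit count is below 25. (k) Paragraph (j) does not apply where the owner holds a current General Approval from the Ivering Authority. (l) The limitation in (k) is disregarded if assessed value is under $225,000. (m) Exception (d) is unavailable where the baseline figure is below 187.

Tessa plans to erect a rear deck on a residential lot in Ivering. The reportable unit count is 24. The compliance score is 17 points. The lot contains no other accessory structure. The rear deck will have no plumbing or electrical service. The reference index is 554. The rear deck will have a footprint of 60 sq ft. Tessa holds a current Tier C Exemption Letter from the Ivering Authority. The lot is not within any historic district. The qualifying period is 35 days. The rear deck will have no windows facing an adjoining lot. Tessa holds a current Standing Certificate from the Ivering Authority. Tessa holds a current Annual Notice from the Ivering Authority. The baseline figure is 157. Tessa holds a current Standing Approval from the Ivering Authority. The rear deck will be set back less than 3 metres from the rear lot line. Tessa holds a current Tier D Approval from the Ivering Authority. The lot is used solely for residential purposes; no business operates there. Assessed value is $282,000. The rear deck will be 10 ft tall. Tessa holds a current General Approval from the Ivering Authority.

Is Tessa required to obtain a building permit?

Exception (a) does not apply: the compliance score is 17 points, not below 17 points.
Exception (b) fails — the rear setback is under 3 m.
Exception (c): no windows face an adjoining lot; the structure's height is 10 ft, below the 14 ft limit — every condition holds. However, paragraphs (g)–(l) must be considered: (g) operates against (c): a current Standing Approval is held. (h) would limit (g) — a current Tier D Approval is held — but (i) sets (h) aside: (i) operates against (h): the reference index is 554, under the 589 limit. (j) is triggered (the reportable unit count is 24, below the 25 limit), but is overridden by (k): (k) operates against (j): a current General Approval is held. (l), which would lift (k), is not engaged — assessed value is $282,000, not under $225,000. Exception (c) does not apply.
Exception (d): a current Tier C Exemption Letter is held; the qualifying period is 35 days, under the 40 days limit; a current Annual Notice is held — every condition holds. However, paragraph (m) must be considered: (m) operates against (d): the baseline figure is 157, below the 187 limit. Exception (d) does not apply.
No exception applies. The general rule governs.

Yes — Tessa must obtain a building permit.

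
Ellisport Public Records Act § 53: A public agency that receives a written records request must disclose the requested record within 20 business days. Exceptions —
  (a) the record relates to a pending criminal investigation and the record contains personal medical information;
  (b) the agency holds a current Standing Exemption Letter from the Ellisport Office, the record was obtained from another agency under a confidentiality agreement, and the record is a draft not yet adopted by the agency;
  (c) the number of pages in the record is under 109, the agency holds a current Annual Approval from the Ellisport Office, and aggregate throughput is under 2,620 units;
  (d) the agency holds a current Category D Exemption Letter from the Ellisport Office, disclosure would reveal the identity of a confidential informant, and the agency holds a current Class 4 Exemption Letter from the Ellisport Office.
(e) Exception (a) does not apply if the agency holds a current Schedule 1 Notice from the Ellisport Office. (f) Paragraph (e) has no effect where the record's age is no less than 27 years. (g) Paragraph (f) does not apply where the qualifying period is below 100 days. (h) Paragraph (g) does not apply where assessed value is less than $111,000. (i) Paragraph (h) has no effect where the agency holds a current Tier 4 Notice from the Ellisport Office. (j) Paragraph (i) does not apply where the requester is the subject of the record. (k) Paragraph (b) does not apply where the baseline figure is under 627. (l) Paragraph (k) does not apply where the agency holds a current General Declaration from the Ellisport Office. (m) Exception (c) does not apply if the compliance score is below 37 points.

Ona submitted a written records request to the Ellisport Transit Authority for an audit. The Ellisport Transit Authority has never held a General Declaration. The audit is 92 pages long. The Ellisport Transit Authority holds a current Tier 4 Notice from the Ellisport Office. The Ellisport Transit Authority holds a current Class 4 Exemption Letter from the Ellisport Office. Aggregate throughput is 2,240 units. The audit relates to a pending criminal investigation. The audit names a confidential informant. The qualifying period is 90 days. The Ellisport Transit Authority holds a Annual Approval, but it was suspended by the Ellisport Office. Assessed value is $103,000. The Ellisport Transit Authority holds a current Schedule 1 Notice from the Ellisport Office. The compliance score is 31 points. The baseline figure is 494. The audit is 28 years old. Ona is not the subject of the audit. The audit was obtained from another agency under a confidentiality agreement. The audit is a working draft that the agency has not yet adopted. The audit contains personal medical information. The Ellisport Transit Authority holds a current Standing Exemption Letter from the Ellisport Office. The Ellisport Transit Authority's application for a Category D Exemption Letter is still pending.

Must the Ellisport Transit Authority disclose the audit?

Exception (a) is satisfied on its face — the audit relates to a pending investigation; the audit contains personal medical information. However, paragraphs (e)–(j) must be considered: (e) operates against (a): a current Schedule 1 Notice is held. (f) is engaged (the record's age is 28 years, meeting the 27 years threshold), but is set aside by (g): (g) operates against (f): the qualifying period is 90 days, below the 100 days limit. (h) would limit (g) — assessed value is $103,000, less than the $111,000 limit — but (i) sets (h) aside: (i) is triggered — a current Tier 4 Notice is held. (j), which would lift (i), is not engaged — Ona is not the subject of the audit. So (a) is unavailable.
Exception (b)'s conditions are all satisfied: a current Standing Exemption Letter is held; the audit was obtained under a confidentiality agreement; the audit is an unadopted draft. But: (k) operates against (b): the baseline figure is 494, under the 627 limit. (l), which would lift (k), is inapplicable — the General Declaration is not current. Exception (b) does not apply.
Exception (c) requires that the agency holds a current Annual Approval from the Ellisport Office; but there is no Annual Approval in force, so (c) is unavailable.
Exception (d) does not apply: the Category D Exemption Letter is not current.
Every exception is unavailable, so the rule governs.

Yes — the Ellisport Transit Authority must disclose the audit.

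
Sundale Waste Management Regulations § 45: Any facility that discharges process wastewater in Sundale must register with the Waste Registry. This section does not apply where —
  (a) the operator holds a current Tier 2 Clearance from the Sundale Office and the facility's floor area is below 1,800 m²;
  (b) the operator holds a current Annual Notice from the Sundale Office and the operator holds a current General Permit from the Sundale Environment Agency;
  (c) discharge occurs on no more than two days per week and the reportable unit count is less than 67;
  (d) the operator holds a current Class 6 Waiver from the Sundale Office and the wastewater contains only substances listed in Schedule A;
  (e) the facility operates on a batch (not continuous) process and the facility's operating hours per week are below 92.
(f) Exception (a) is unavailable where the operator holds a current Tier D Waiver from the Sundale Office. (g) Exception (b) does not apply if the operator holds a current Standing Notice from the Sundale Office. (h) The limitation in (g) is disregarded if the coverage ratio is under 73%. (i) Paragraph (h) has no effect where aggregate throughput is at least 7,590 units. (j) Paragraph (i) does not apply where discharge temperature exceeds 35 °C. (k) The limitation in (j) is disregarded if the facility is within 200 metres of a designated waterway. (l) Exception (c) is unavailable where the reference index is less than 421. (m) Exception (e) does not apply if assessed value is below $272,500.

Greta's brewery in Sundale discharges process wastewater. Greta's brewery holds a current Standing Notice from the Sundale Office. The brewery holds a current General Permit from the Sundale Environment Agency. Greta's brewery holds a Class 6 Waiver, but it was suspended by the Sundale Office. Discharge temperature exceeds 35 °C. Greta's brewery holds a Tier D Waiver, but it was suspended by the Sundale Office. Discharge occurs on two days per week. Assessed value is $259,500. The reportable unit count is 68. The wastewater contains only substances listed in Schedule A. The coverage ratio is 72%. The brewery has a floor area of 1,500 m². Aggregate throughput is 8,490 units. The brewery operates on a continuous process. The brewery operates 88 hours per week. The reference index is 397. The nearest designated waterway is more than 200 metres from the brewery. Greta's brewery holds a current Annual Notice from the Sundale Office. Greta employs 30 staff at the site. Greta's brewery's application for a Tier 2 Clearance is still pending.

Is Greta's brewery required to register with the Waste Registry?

Exception (a) fails — there is no Tier 2 Clearance in force.
Exception (b): a current Annual Notice is held; a current General Permit is held — every condition holds. Under paragraphs (g)–(k): (g) applies (a current Standing Notice is held), but yields to (h): (h) applies — the coverage ratio is 72%, under the 73% limit. (i) would limit (h) — aggregate throughput is 8,490 units, meeting the 7,590 units threshold — but (j) sets (i) aside: (j) is triggered — discharge temperature exceeds 35 °C. (k), which would lift (j), is inapplicable — the brewery is more than 200 m from any designated waterway. So (b) applies.
Exception (c) requires that the reportable unit count is less than 67; but the reportable unit count is 68, not less than 67, so (c) is unavailable.
Exception (d) fails — there is no Class 6 Waiver in force.
Exception (e) does not apply: the facility operates on a continuous process.

No — exception (b) applies; Greta's brewery is not required to register with the Waste Registry.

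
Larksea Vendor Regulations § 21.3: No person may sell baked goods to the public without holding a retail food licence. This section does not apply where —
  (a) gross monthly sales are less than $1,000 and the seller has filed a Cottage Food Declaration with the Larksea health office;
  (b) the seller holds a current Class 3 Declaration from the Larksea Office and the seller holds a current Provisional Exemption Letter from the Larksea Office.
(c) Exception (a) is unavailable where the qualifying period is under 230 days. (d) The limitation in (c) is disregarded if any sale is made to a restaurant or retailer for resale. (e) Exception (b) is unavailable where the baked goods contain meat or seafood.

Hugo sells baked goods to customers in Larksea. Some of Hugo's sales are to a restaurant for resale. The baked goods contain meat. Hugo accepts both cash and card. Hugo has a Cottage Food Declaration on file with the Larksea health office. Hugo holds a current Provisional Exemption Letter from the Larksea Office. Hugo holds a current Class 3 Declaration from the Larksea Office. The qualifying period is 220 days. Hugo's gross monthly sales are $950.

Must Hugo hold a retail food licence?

All of (a)'s requirements are met (gross monthly sales are $950, less than the $1,000 limit; a Cottage Food Declaration is on file). Under paragraphs (c)–(d): (c) is engaged (the qualifying period is 220 days, under the 230 days limit), but is displaced by (d): (d) operates against (c): some sales are to a restaurant for resale. (a) remains available.
Exception (b) is satisfied on its face — a current Class 3 Declaration is held; a current Provisional Exemption Letter is held. Turning to paragraph (e): (e) operates against (b): the baked goods contain meat. Exception (b) does not apply.

No — exception (a) applies; Hugo is not required to hold a retail food licence.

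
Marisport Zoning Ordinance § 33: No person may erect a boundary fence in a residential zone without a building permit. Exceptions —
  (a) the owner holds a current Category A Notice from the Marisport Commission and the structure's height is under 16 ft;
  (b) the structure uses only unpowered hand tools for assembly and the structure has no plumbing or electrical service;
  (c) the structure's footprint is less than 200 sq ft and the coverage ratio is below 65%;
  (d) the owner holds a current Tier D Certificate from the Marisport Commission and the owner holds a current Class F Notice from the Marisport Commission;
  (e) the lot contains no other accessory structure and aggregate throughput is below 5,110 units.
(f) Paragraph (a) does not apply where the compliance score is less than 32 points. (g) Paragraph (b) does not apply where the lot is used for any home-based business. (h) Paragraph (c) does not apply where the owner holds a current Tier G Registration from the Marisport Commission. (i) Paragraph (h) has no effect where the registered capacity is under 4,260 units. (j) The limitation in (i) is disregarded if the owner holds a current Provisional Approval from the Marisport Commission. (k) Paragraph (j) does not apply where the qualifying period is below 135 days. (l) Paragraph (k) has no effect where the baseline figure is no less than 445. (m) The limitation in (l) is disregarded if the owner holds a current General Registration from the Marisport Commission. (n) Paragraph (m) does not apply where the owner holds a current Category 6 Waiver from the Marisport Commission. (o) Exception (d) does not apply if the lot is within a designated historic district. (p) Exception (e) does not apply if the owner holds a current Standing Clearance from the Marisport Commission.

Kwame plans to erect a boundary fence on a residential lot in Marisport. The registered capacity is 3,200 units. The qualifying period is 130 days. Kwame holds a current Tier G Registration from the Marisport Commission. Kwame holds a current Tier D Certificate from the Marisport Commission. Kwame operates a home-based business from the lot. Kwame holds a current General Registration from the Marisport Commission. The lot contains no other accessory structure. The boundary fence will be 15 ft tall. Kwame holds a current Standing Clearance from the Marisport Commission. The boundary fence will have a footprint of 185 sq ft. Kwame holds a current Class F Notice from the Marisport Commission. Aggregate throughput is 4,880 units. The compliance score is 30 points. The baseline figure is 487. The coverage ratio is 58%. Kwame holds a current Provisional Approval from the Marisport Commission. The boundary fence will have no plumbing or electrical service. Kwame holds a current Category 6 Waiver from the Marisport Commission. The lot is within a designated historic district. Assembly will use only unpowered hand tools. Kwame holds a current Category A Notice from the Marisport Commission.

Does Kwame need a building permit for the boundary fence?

Exception (a)'s conditions are all satisfied: a current Category A Notice is held; the structure's height is 15 ft, under the 16 ft limit. But: (f) operates against (a): the compliance score is 30 points, less than the 32 points limit. So (a) is unavailable.
Exception (b): assembly uses only hand tools; there is no plumbing or electrical service — every condition holds. But: (g) is engaged — a home-based business operates on the lot. (b) is therefore removed.
Exception (c) is satisfied on its face — the structure's footprint is 185 sq ft, less than the 200 sq ft limit; the coverage ratio is 58%, below the 65% limit. However, paragraphs (h)–(n) must be considered: (h) is triggered — a current Tier G Registration is held. (i) applies (the registered capacity is 3,200 units, under the 4,260 units limit), but is displaced by (j): (j) operates against (i): a current Provisional Approval is held. (k) is triggered (the qualifying period is 130 days, below the 135 days limit), but is displaced by (l): (l) operates against (k): the baseline figure is 487, meeting the 445 threshold. (m) would limit (l) — a current General Registration is held — but (n) sets (m) aside: (n) is triggered — a current Category 6 Waiver is held. (c) is therefore removed.
Exception (d): a current Tier D Certificate is held; a current Class F Notice is held — every condition holds. Turning to paragraph (o): (o) operates against (d): the lot is in a historic district. (d) is therefore removed.
All of (e)'s requirements are met (the lot has no other accessory structure; aggregate throughput is 4,880 units, below the 5,110 units limit). But applying paragraph (p): (p) is engaged — a current Standing Clearance is held. (e) is therefore removed.
None of the exceptions is available; § 33 applies in full.

Yes — Kwame must obtain a building permit.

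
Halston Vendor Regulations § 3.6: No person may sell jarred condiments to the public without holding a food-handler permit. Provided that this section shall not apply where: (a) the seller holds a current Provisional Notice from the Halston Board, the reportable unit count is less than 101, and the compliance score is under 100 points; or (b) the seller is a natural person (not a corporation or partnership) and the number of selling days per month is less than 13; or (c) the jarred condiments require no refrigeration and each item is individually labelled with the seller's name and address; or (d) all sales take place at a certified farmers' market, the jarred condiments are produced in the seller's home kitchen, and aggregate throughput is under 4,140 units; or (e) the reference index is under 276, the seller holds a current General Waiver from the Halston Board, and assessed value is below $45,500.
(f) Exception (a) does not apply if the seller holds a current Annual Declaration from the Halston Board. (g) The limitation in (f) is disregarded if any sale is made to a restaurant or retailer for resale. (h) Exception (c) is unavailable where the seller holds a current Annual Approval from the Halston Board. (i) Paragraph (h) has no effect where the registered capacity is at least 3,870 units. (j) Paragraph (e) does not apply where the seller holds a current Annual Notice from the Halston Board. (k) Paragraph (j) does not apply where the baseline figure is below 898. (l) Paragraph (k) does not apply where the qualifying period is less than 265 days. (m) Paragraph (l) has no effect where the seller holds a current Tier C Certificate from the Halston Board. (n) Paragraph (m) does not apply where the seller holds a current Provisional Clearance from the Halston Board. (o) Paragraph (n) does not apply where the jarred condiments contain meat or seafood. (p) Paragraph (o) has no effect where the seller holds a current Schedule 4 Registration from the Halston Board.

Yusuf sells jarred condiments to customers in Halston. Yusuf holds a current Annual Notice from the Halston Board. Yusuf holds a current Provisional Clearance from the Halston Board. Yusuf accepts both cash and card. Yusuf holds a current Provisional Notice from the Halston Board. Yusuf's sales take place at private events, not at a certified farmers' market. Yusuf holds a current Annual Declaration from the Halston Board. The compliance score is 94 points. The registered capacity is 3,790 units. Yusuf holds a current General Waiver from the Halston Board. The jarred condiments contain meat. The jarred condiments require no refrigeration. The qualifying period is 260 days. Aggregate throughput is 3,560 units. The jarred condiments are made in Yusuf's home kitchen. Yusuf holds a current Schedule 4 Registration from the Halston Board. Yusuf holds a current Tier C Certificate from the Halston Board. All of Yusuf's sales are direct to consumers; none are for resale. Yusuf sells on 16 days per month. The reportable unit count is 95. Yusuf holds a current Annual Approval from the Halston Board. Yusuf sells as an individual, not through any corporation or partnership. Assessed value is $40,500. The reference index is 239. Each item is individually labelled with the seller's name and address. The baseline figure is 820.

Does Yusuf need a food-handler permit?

Exception (a)'s conditions are all satisfied: a current Provisional Notice is held; the reportable unit count is 95, less than the 101 limit; the compliance score is 94 points, under the 100 points limit. Turning to paragraphs (f)–(g): (f) operates against (a): a current Annual Declaration is held. (g) does not operate here (no sales are for resale), so (f) stands. (a) is therefore removed.
Exception (b) requires that the number of selling days per month is less than 13; but the number of selling days per month is 16, not less than 13, so (b) is unavailable.
Exception (c) is satisfied on its face — the jarred condiments are shelf-stable; items are individually labelled. But applying paragraphs (h)–(i): (h) operates against (c): a current Annual Approval is held. (i), which would lift (h), is inapplicable — the registered capacity is 3,790 units, short of 3,870 units. So (c) is unavailable.
Exception (d) does not apply: sales are at private events, not a certified farmers' market.
Exception (e) is satisfied on its face — the reference index is 239, under the 276 limit; a current General Waiver is held; assessed value is $40,500, below the $45,500 limit. Turning to paragraphs (j)–(p): (j) operates — a current Annual Notice is held. (k) would limit (j) — the baseline figure is 820, below the 898 limit — but (l) sets (k) aside: (l) operates against (k): the qualifying period is 260 days, less than the 265 days limit. (m) operates (a current Tier C Certificate is held), but is itself disapplied by (n): (n) operates against (m): a current Provisional Clearance is held. (o) operates (the jarred condiments contain meat), but is displaced by (p): (p) operates against (o): a current Schedule 4 Registration is held. (e) is therefore removed.
No exception displaces § 3.6.

Yes — Yusuf must hold a food-handler permit.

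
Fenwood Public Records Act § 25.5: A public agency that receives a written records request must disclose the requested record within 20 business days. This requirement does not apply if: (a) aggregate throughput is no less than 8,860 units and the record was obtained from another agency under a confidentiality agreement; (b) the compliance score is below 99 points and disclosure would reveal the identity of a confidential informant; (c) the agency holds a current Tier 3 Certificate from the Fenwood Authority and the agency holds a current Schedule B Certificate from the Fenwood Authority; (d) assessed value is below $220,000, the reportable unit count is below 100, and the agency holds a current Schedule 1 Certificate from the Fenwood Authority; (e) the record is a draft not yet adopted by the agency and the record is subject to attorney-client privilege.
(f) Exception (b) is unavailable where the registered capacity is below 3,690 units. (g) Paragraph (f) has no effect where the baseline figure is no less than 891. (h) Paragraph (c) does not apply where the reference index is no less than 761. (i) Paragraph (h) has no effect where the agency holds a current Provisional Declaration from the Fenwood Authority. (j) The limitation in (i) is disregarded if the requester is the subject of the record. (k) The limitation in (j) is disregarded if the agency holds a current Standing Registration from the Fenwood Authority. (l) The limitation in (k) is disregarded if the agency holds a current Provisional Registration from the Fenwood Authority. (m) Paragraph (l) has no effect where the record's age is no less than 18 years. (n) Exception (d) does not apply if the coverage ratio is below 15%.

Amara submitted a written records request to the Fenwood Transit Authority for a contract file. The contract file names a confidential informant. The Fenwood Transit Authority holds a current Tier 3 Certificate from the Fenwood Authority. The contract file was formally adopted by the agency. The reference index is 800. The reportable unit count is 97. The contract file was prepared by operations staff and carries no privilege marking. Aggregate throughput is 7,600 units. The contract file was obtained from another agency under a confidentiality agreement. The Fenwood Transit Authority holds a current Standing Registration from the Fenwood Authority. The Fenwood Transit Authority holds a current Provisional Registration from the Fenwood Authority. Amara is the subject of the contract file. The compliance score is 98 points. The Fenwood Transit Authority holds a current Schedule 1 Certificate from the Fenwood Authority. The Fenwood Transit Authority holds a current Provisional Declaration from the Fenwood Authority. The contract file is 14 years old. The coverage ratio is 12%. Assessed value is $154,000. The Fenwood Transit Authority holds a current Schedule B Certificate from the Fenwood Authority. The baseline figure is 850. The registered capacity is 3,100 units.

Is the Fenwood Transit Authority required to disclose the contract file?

Exception (a) requires that aggregate throughput is no less than 8,860 units; but aggregate throughput is 7,600 units, short of 8,860 units, so (a) is unavailable.
Exception (b): the compliance score is 98 points, below the 99 points limit; the contract file names a confidential informant — every condition holds. But: (f) applies — the registered capacity is 3,100 units, below the 3,690 units limit. (g) is not engaged (the baseline figure is 850, short of 891), so (f) stands. (b) is therefore removed.
All of (c)'s requirements are met (a current Tier 3 Certificate is held; a current Schedule B Certificate is held). But applying paragraphs (h)–(m): (h) operates against (c): the reference index is 800, meeting the 761 threshold. (i) would limit (h) — a current Provisional Declaration is held — but (j) sets (i) aside: (j) is triggered — Amara is the subject of the contract file. (k) applies (a current Standing Registration is held), but is set aside by (l): (l) operates against (k): a current Provisional Registration is held. (m) is not engaged (the record's age is 14 years, short of 18 years), so (l) stands. So (c) is unavailable.
Exception (d)'s conditions are all satisfied: assessed value is $154,000, below the $220,000 limit; the reportable unit count is 97, below the 100 limit; a current Schedule 1 Certificate is held. Turning to paragraph (n): (n) operates against (d): the coverage ratio is 12%, below the 15% limit. (d) is therefore removed.
Exception (e) fails — the contract file has been formally adopted.
No exception displaces § 25.5.

Yes — the Fenwood Transit Authority must disclose the contract file.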